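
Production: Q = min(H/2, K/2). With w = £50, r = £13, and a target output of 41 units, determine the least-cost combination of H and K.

With a fixed-proportions technology, the cost-minimizing bundle uses no slack in either input: H/2 = K/2 = Q.
So H = 2·41 = 82 and K = 2·41 = 82.

H* = 82, K* = 82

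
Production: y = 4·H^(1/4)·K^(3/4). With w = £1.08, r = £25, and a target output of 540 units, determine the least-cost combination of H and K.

H* = 625, K* = 81

Cost minimization requires the marginal rate of technical substitution to equal the input-price ratio: MP_H/MP_K = w/r.
Here MP_H/MP_K = (1/4)·(K/H)/(3/4) = (1/3)·(K/H). Setting this equal to 1.08/25 = 0.0432 gives K = 0.1296H.
Substituting into y = 540: 4·H^(1/4)·(0.1296H)^(3/4) = 540.
Solving, H = 625 and K = 81.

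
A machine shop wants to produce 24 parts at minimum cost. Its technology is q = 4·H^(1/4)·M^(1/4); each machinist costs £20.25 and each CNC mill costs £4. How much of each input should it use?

H* = 16, M* = 81

Cost minimization requires the marginal rate of technical substitution to equal the input-price ratio: MP_H/MP_M = w/r.
Here MP_H/MP_M = (1/4)·(M/H)/(1/4) = (M/H). Setting this equal to 20.25/4 = 5.0625 gives M = 5.0625H.
Substituting into q = 24: 4·H^(1/4)·(5.0625H)^(1/4) = 24.
Solving, H = 16 and M = 81.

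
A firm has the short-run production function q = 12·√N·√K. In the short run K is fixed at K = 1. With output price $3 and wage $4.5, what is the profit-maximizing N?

With K = 1, MP_N = (1/2)·12·N^(-1/2)·1^(1/2) = 6·N^(-1/2).
Profit maximization for a price taker requires P·MP_N = w: 3·6·N^(-1/2) = 4.5.
So N^(-1/2) = 0.25, which gives N = 16.

N* = 16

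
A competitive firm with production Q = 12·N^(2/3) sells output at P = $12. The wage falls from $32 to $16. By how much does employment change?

From P·MP_N = w with MP_N = 8·N^(-1/3), the labor demand is N(w) = (96/w)^(3).
At w = 32: N = 27. At w = 16: N = 216.
ΔN = 216 − 27 = 189.

ΔN = 189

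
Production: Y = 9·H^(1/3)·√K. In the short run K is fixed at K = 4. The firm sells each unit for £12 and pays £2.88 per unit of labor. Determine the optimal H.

H* = 125

With K = 4, MP_H = (1/3)·9·H^(-2/3)·4^(1/2) = 6·H^(-2/3).
Profit maximization for a price taker requires P·MP_H = w: 12·6·H^(-2/3) = 2.88.
So H^(-2/3) = 0.04, which gives H = 125.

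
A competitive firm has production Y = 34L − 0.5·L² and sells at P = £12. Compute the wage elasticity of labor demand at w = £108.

From P·MP_L = w with MP_L = 34 − L, labor demand is L(w) = 34 − w/12.
dL/dw = −1/(12) = -1/12.
At w = 108, L = 25, so ε = (dL/dw)·(w/L) = (-1/12)·(108/25) = -0.36.

ε = -0.36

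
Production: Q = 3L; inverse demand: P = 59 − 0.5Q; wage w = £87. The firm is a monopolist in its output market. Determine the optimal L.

Marginal revenue from the inverse demand is MR = 59 − Q.
The marginal product is MP_L = 3.
A monopolist hires until marginal revenue product equals the wage: MR·MP_L = w.
(59 − 3L)·3 = 87, so L = 10.

L* = 10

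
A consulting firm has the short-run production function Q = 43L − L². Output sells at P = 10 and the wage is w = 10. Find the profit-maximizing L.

L* = 21

The marginal product of L is MP_L = 43 − 2L.
A price-taking firm hires until the value of the marginal product equals the wage: P·MP_L = w, so 10·(43 − 2L) = 10.
Then 43 − 2L = 1, giving L = 21.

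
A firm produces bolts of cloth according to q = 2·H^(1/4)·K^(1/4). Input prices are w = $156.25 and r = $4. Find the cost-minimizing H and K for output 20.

H* = 16, K* = 625

Cost minimization requires the marginal rate of technical substitution to equal the input-price ratio: MP_H/MP_K = w/r.
Here MP_H/MP_K = (1/4)·(K/H)/(1/4) = (K/H). Setting this equal to 156.25/4 = 39.0625 gives K = 39.0625H.
Substituting into q = 20: 2·H^(1/4)·(39.0625H)^(1/4) = 20.
Solving, H = 16 and K = 625.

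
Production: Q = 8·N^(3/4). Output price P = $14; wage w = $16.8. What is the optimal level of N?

N* = 625

MP_N = (3/4)·8·N^(-1/4) = 6·N^(-1/4).
Profit maximization for a price taker requires P·MP_N = w: 14·6·N^(-1/4) = 16.8.
So N^(-1/4) = 0.2, which gives N = 625.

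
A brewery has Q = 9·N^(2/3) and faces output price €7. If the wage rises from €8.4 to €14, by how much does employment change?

From P·MP_N = w with MP_N = 6·N^(-1/3), the labor demand is N(w) = (42/w)^(3).
At w = 8.4: N = 125. At w = 14: N = 27.
ΔN = 27 − 125 = -98.

ΔN = -98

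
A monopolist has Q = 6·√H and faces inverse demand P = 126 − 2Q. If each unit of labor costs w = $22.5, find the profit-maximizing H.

H* = 16

Marginal revenue from the inverse demand is MR = 126 − 4Q.
The marginal product is MP_H = 3·H^(-1/2).
A monopolist hires until marginal revenue product equals the wage: MR·MP_H = w.
At H, Q = 6·√H. Substituting and solving: (126 − 24·√H)·3·H^(-1/2) = 22.5 gives H = 16.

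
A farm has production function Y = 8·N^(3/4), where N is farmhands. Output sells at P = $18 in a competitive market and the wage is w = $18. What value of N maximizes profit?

N* = 1296

MP_N = (3/4)·8·N^(-1/4) = 6·N^(-1/4).
Profit maximization for a price taker requires P·MP_N = w: 18·6·N^(-1/4) = 18.
So N^(-1/4) = 1/6, which gives N = 1296.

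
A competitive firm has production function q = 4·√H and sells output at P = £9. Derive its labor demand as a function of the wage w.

H(w) = 324/w²

MP_H = (1/2)·4·H^(-1/2) = 2·H^(-1/2).
Setting P·MP_H = w: 18·H^(-1/2) = w.
Solving for H: H^(-1/2) = w/18, so H = (18/w)^(2).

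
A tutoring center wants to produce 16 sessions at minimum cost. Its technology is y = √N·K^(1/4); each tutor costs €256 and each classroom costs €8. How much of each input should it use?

N* = 16, K* = 256

Cost minimization requires the marginal rate of technical substitution to equal the input-price ratio: MP_N/MP_K = w/r.
Here MP_N/MP_K = (1/2)·(K/N)/(1/4) = 2·(K/N). Setting this equal to 256/8 = 32 gives K = 16N.
Substituting into y = 16: N^(1/2)·(16N)^(1/4) = 16.
Solving, N = 16 and K = 256.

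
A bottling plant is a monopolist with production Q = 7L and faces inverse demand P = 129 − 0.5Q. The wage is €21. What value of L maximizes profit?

L* = 18

Marginal revenue from the inverse demand is MR = 129 − Q.
The marginal product is MP_L = 7.
A monopolist hires until marginal revenue product equals the wage: MR·MP_L = w.
(129 − 7L)·7 = 21, so L = 18.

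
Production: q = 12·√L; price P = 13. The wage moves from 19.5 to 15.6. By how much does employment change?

From P·MP_L = w with MP_L = 6·L^(-1/2), the labor demand is L(w) = (78/w)^(2).
At w = 19.5: L = 16. At w = 15.6: L = 25.
ΔL = 25 − 16 = 9.

ΔL = 9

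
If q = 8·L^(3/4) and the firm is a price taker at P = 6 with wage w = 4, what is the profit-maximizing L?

L* = 6561

MP_L = (3/4)·8·L^(-1/4) = 6·L^(-1/4).
Profit maximization for a price taker requires P·MP_L = w: 6·6·L^(-1/4) = 4.
So L^(-1/4) = 1/9, which gives L = 6561.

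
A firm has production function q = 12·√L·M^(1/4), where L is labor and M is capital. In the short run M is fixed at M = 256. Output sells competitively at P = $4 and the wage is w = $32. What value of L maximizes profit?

L* = 9

With M = 256, MP_L = (1/2)·12·L^(-1/2)·256^(1/4) = 24·L^(-1/2).
Profit maximization for a price taker requires P·MP_L = w: 4·24·L^(-1/2) = 32.
So L^(-1/2) = 1/3, which gives L = 9.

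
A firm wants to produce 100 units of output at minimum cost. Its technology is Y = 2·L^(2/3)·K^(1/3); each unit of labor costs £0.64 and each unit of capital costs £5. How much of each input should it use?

L* = 125, K* = 8

Cost minimization requires the marginal rate of technical substitution to equal the input-price ratio: MP_L/MP_K = w/r.
Here MP_L/MP_K = (2/3)·(K/L)/(1/3) = 2·(K/L). Setting this equal to 0.64/5 = 0.128 gives K = 0.064L.
Substituting into Y = 100: 2·L^(2/3)·(0.064L)^(1/3) = 100.
Solving, L = 125 and K = 8.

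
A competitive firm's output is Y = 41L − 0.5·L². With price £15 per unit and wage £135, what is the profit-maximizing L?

L* = 32

The marginal product of L is MP_L = 41 − L.
A price-taking firm hires until the value of the marginal product equals the wage: P·MP_L = w, so 15·(41 − L) = 135.
Then 41 − L = 9, giving L = 32.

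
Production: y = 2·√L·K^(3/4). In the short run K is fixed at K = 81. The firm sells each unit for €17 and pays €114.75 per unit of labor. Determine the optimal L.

With K = 81, MP_L = (1/2)·2·L^(-1/2)·81^(3/4) = 27·L^(-1/2).
Profit maximization for a price taker requires P·MP_L = w: 17·27·L^(-1/2) = 114.75.
So L^(-1/2) = 0.25, which gives L = 16.

L* = 16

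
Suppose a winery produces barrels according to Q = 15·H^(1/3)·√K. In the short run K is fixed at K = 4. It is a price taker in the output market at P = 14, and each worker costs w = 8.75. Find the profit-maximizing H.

H* = 64

With K = 4, MP_H = (1/3)·15·H^(-2/3)·4^(1/2) = 10·H^(-2/3).
Profit maximization for a price taker requires P·MP_H = w: 14·10·H^(-2/3) = 8.75.
So H^(-2/3) = 0.0625, which gives H = 64.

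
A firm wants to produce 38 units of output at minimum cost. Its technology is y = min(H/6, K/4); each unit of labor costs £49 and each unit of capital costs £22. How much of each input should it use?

H* = 228, K* = 152

With a fixed-proportions technology, the cost-minimizing bundle uses no slack in either input: H/6 = K/4 = y.
So H = 6·38 = 228 and K = 4·38 = 152.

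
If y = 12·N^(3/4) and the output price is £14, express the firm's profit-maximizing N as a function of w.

MP_N = (3/4)·12·N^(-1/4) = 9·N^(-1/4).
Setting P·MP_N = w: 126·N^(-1/4) = w.
Solving for N: N^(-1/4) = w/126, so N = (126/w)^(4).

N(w) = (126/w)^(4)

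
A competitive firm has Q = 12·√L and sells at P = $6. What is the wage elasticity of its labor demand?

ε = -2

MP_L = (1/2)·12·L^(-1/2), so P·MP_L = w gives 36·L^(-1/2) = w.
Solving, L(w) = (36/w)^(2). This is a constant-elasticity form: L ∝ w^(−2), so ε = −2.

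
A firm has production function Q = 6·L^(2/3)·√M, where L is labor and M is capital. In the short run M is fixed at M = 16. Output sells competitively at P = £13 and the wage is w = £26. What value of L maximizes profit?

With M = 16, MP_L = (2/3)·6·L^(-1/3)·16^(1/2) = 16·L^(-1/3).
Profit maximization for a price taker requires P·MP_L = w: 13·16·L^(-1/3) = 26.
So L^(-1/3) = 0.125, which gives L = 512.

L* = 512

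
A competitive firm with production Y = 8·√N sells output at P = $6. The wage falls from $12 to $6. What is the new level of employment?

N* = 16

From P·MP_N = w with MP_N = 4·N^(-1/2), the labor demand is N(w) = (24/w)^(2).
At w = 12: N = 4. At w = 6: N = 16.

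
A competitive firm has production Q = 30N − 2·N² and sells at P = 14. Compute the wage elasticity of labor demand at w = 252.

From P·MP_N = w with MP_N = 30 − 4N, labor demand is N(w) = (30 − w/14)/4.
dN/dw = −1/(56) = -1/56.
At w = 252, N = 3, so ε = (dN/dw)·(w/N) = (-1/56)·(252/3) = -1.5.

ε = -1.5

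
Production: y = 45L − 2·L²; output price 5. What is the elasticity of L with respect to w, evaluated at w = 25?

ε = -0.125

From P·MP_L = w with MP_L = 45 − 4L, labor demand is L(w) = (45 − w/5)/4.
dL/dw = −1/(20) = -0.05.
At w = 25, L = 10, so ε = (dL/dw)·(w/L) = (-0.05)·(25/10) = -0.125.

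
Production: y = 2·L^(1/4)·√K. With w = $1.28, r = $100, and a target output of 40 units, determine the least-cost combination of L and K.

L* = 625, K* = 16

Cost minimization requires the marginal rate of technical substitution to equal the input-price ratio: MP_L/MP_K = w/r.
Here MP_L/MP_K = (1/4)·(K/L)/(1/2) = 0.5·(K/L). Setting this equal to 1.28/100 = 0.0128 gives K = 0.0256L.
Substituting into y = 40: 2·L^(1/4)·(0.0256L)^(1/2) = 40.
Solving, L = 625 and K = 16.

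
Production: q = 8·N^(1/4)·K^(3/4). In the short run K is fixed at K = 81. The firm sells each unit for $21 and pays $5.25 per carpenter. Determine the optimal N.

With K = 81, MP_N = (1/4)·8·N^(-3/4)·81^(3/4) = 54·N^(-3/4).
Profit maximization for a price taker requires P·MP_N = w: 21·54·N^(-3/4) = 5.25.
So N^(-3/4) = 1/216, which gives N = 1296.

N* = 1296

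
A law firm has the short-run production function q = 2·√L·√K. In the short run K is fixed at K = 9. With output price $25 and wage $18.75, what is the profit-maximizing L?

L* = 16

With K = 9, MP_L = (1/2)·2·L^(-1/2)·9^(1/2) = 3·L^(-1/2).
Profit maximization for a price taker requires P·MP_L = w: 25·3·L^(-1/2) = 18.75.
So L^(-1/2) = 0.25, which gives L = 16.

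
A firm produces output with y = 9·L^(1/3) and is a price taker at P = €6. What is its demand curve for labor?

MP_L = (1/3)·9·L^(-2/3) = 3·L^(-2/3).
Setting P·MP_L = w: 18·L^(-2/3) = w.
Solving for L: L^(-2/3) = w/18, so L = (18/w)^(3/2).

L(w) = (18/w)^(3/2)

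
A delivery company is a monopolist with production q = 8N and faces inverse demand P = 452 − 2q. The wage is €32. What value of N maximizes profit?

Marginal revenue from the inverse demand is MR = 452 − 4q.
The marginal product is MP_N = 8.
A monopolist hires until marginal revenue product equals the wage: MR·MP_N = w.
(452 − 32N)·8 = 32, so N = 14.

N* = 14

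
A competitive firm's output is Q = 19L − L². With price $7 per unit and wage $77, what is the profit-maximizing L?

L* = 4

The marginal product of L is MP_L = 19 − 2L.
A price-taking firm hires until the value of the marginal product equals the wage: P·MP_L = w, so 7·(19 − 2L) = 77.
Then 19 − 2L = 11, giving L = 4.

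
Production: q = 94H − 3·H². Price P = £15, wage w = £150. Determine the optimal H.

The marginal product of H is MP_H = 94 − 6H.
A price-taking firm hires until the value of the marginal product equals the wage: P·MP_H = w, so 15·(94 − 6H) = 150.
Then 94 − 6H = 10, giving H = 14.

H* = 14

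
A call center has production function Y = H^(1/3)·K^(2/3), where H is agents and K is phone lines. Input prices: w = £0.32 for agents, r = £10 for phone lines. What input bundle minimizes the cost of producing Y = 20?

H* = 125, K* = 8

Cost minimization requires the marginal rate of technical substitution to equal the input-price ratio: MP_H/MP_K = w/r.
Here MP_H/MP_K = (1/3)·(K/H)/(2/3) = 0.5·(K/H). Setting this equal to 0.32/10 = 0.032 gives K = 0.064H.
Substituting into Y = 20: H^(1/3)·(0.064H)^(2/3) = 20.
Solving, H = 125 and K = 8.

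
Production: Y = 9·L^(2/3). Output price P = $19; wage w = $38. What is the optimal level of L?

L* = 27

MP_L = (2/3)·9·L^(-1/3) = 6·L^(-1/3).
Profit maximization for a price taker requires P·MP_L = w: 19·6·L^(-1/3) = 38.
So L^(-1/3) = 1/3, which gives L = 27.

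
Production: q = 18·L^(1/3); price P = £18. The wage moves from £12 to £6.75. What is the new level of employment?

L* = 64

From P·MP_L = w with MP_L = 6·L^(-2/3), the labor demand is L(w) = (108/w)^(3/2).
At w = 12: L = 27. At w = 6.75: L = 64.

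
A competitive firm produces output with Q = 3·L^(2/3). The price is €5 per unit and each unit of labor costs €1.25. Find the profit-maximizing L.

MP_L = (2/3)·3·L^(-1/3) = 2·L^(-1/3).
Profit maximization for a price taker requires P·MP_L = w: 5·2·L^(-1/3) = 1.25.
So L^(-1/3) = 0.125, which gives L = 512.

L* = 512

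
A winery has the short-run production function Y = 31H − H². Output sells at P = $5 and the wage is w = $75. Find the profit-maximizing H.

H* = 8

The marginal product of H is MP_H = 31 − 2H.
A price-taking firm hires until the value of the marginal product equals the wage: P·MP_H = w, so 5·(31 − 2H) = 75.
Then 31 − 2H = 15, giving H = 8.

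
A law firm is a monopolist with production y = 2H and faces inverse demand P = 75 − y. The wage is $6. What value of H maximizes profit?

H* = 18

Marginal revenue from the inverse demand is MR = 75 − 2y.
The marginal product is MP_H = 2.
A monopolist hires until marginal revenue product equals the wage: MR·MP_H = w.
(75 − 4H)·2 = 6, so H = 18.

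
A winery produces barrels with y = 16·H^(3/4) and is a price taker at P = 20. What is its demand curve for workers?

MP_H = (3/4)·16·H^(-1/4) = 12·H^(-1/4).
Setting P·MP_H = w: 240·H^(-1/4) = w.
Solving for H: H^(-1/4) = w/240, so H = (240/w)^(4).

H(w) = (240/w)^(4)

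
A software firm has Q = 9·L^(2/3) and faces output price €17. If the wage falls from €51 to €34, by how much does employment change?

ΔL = 19

From P·MP_L = w with MP_L = 6·L^(-1/3), the labor demand is L(w) = (102/w)^(3).
At w = 51: L = 8. At w = 34: L = 27.
ΔL = 27 − 8 = 19.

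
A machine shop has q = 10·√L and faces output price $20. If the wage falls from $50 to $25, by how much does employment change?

ΔL = 12

From P·MP_L = w with MP_L = 5·L^(-1/2), the labor demand is L(w) = (100/w)^(2).
At w = 50: L = 4. At w = 25: L = 16.
ΔL = 16 − 4 = 12.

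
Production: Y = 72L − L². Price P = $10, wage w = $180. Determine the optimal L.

The marginal product of L is MP_L = 72 − 2L.
A price-taking firm hires until the value of the marginal product equals the wage: P·MP_L = w, so 10·(72 − 2L) = 180.
Then 72 − 2L = 18, giving L = 27.

L* = 27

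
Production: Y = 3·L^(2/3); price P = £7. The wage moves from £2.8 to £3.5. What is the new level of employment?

L* = 64

From P·MP_L = w with MP_L = 2·L^(-1/3), the labor demand is L(w) = (14/w)^(3).
At w = 2.8: L = 125. At w = 3.5: L = 64.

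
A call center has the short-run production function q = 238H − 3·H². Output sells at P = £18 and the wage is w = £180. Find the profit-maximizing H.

The marginal product of H is MP_H = 238 − 6H.
A price-taking firm hires until the value of the marginal product equals the wage: P·MP_H = w, so 18·(238 − 6H) = 180.
Then 238 − 6H = 10, giving H = 38.

H* = 38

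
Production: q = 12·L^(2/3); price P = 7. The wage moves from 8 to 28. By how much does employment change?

ΔL = -335

From P·MP_L = w with MP_L = 8·L^(-1/3), the labor demand is L(w) = (56/w)^(3).
At w = 8: L = 343. At w = 28: L = 8.
ΔL = 8 − 343 = -335.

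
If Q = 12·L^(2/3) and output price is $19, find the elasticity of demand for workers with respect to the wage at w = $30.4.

MP_L = (2/3)·12·L^(-1/3), so P·MP_L = w gives 152·L^(-1/3) = w.
Solving, L(w) = (152/w)^(3). This is a constant-elasticity form: L ∝ w^(−3), so ε = −3.

ε = -3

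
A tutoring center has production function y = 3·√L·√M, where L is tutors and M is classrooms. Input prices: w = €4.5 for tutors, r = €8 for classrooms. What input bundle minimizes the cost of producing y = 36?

L* = 16, M* = 9

Cost minimization requires the marginal rate of technical substitution to equal the input-price ratio: MP_L/MP_M = w/r.
Here MP_L/MP_M = (1/2)·(M/L)/(1/2) = (M/L). Setting this equal to 4.5/8 = 0.5625 gives M = 0.5625L.
Substituting into y = 36: 3·L^(1/2)·(0.5625L)^(1/2) = 36.
Solving, L = 16 and M = 9.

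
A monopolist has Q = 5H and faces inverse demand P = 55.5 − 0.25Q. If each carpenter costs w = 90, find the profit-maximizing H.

H* = 15

Marginal revenue from the inverse demand is MR = 55.5 − 0.5Q.
The marginal product is MP_H = 5.
A monopolist hires until marginal revenue product equals the wage: MR·MP_H = w.
(55.5 − 2.5H)·5 = 90, so H = 15.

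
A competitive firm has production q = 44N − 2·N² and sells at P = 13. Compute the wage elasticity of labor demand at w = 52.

From P·MP_N = w with MP_N = 44 − 4N, labor demand is N(w) = (44 − w/13)/4.
dN/dw = −1/(52) = -1/52.
At w = 52, N = 10, so ε = (dN/dw)·(w/N) = (-1/52)·(52/10) = -0.1.

ε = -0.1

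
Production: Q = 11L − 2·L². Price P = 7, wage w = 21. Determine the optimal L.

The marginal product of L is MP_L = 11 − 4L.
A price-taking firm hires until the value of the marginal product equals the wage: P·MP_L = w, so 7·(11 − 4L) = 21.
Then 11 − 4L = 3, giving L = 2.

L* = 2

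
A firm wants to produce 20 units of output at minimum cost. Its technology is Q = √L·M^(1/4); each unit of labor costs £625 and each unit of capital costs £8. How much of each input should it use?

L* = 16, M* = 625

Cost minimization requires the marginal rate of technical substitution to equal the input-price ratio: MP_L/MP_M = w/r.
Here MP_L/MP_M = (1/2)·(M/L)/(1/4) = 2·(M/L). Setting this equal to 625/8 = 78.125 gives M = 39.0625L.
Substituting into Q = 20: L^(1/2)·(39.0625L)^(1/4) = 20.
Solving, L = 16 and M = 625.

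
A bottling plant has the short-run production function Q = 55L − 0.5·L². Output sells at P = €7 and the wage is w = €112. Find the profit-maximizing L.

The marginal product of L is MP_L = 55 − L.
A price-taking firm hires until the value of the marginal product equals the wage: P·MP_L = w, so 7·(55 − L) = 112.
Then 55 − L = 16, giving L = 39.

L* = 39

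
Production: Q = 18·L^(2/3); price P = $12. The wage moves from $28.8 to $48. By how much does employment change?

ΔL = -98

From P·MP_L = w with MP_L = 12·L^(-1/3), the labor demand is L(w) = (144/w)^(3).
At w = 28.8: L = 125. At w = 48: L = 27.
ΔL = 27 − 125 = -98.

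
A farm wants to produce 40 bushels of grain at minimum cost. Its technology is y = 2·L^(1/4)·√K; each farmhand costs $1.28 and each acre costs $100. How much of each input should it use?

L* = 625, K* = 16

Cost minimization requires the marginal rate of technical substitution to equal the input-price ratio: MP_L/MP_K = w/r.
Here MP_L/MP_K = (1/4)·(K/L)/(1/2) = 0.5·(K/L). Setting this equal to 1.28/100 = 0.0128 gives K = 0.0256L.
Substituting into y = 40: 2·L^(1/4)·(0.0256L)^(1/2) = 40.
Solving, L = 625 and K = 16.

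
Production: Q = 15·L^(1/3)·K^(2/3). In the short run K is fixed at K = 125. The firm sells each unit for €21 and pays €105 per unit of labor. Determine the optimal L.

L* = 125

With K = 125, MP_L = (1/3)·15·L^(-2/3)·125^(2/3) = 125·L^(-2/3).
Profit maximization for a price taker requires P·MP_L = w: 21·125·L^(-2/3) = 105.
So L^(-2/3) = 0.04, which gives L = 125.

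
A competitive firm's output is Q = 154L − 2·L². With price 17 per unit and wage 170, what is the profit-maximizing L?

L* = 36

The marginal product of L is MP_L = 154 − 4L.
A price-taking firm hires until the value of the marginal product equals the wage: P·MP_L = w, so 17·(154 − 4L) = 170.
Then 154 − 4L = 10, giving L = 36.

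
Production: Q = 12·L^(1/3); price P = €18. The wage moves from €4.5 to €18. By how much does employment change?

ΔL = -56

From P·MP_L = w with MP_L = 4·L^(-2/3), the labor demand is L(w) = (72/w)^(3/2).
At w = 4.5: L = 64. At w = 18: L = 8.
ΔL = 8 − 64 = -56.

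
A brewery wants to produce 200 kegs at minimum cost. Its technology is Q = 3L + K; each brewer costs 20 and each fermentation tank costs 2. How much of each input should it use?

The inputs are perfect substitutes, so the firm uses whichever has the lower cost per unit of output.
Cost per unit of output via L is 20/3; via K it is 2. K is cheaper.
Producing Q = 200 with K alone: L = 0, K = 200.

L* = 0, K* = 200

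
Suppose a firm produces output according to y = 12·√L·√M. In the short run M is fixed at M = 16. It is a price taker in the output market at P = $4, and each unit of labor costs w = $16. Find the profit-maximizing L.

With M = 16, MP_L = (1/2)·12·L^(-1/2)·16^(1/2) = 24·L^(-1/2).
Profit maximization for a price taker requires P·MP_L = w: 4·24·L^(-1/2) = 16.
So L^(-1/2) = 1/6, which gives L = 36.

L* = 36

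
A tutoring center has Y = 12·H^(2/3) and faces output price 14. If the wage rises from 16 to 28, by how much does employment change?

From P·MP_H = w with MP_H = 8·H^(-1/3), the labor demand is H(w) = (112/w)^(3).
At w = 16: H = 343. At w = 28: H = 64.
ΔH = 64 − 343 = -279.

ΔH = -279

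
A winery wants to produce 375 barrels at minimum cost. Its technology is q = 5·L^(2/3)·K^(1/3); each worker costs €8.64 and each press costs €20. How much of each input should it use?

L* = 125, K* = 27

Cost minimization requires the marginal rate of technical substitution to equal the input-price ratio: MP_L/MP_K = w/r.
Here MP_L/MP_K = (2/3)·(K/L)/(1/3) = 2·(K/L). Setting this equal to 8.64/20 = 0.432 gives K = 0.216L.
Substituting into q = 375: 5·L^(2/3)·(0.216L)^(1/3) = 375.
Solving, L = 125 and K = 27.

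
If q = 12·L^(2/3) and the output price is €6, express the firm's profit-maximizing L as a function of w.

L(w) = 110592/w³

MP_L = (2/3)·12·L^(-1/3) = 8·L^(-1/3).
Setting P·MP_L = w: 48·L^(-1/3) = w.
Solving for L: L^(-1/3) = w/48, so L = (48/w)^(3).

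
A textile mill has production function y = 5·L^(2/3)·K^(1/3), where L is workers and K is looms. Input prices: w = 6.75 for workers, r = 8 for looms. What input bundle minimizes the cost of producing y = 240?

Cost minimization requires the marginal rate of technical substitution to equal the input-price ratio: MP_L/MP_K = w/r.
Here MP_L/MP_K = (2/3)·(K/L)/(1/3) = 2·(K/L). Setting this equal to 6.75/8 = 0.84375 gives K = 0.421875L.
Substituting into y = 240: 5·L^(2/3)·(0.421875L)^(1/3) = 240.
Solving, L = 64 and K = 27.

L* = 64, K* = 27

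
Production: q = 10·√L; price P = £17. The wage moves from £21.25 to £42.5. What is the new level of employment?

L* = 4

From P·MP_L = w with MP_L = 5·L^(-1/2), the labor demand is L(w) = (85/w)^(2).
At w = 21.25: L = 16. At w = 42.5: L = 4.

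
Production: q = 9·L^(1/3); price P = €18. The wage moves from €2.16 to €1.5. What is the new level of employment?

L* = 216

From P·MP_L = w with MP_L = 3·L^(-2/3), the labor demand is L(w) = (54/w)^(3/2).
At w = 2.16: L = 125. At w = 1.5: L = 216.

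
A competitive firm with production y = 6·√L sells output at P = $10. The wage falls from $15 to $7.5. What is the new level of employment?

From P·MP_L = w with MP_L = 3·L^(-1/2), the labor demand is L(w) = (30/w)^(2).
At w = 15: L = 4. At w = 7.5: L = 16.

L* = 16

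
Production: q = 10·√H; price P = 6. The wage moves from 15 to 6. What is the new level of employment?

From P·MP_H = w with MP_H = 5·H^(-1/2), the labor demand is H(w) = (30/w)^(2).
At w = 15: H = 4. At w = 6: H = 25.

H* = 25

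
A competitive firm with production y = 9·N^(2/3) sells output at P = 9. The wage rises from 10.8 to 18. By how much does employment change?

From P·MP_N = w with MP_N = 6·N^(-1/3), the labor demand is N(w) = (54/w)^(3).
At w = 10.8: N = 125. At w = 18: N = 27.
ΔN = 27 − 125 = -98.

ΔN = -98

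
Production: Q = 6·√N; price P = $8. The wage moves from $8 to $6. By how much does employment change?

ΔN = 7

From P·MP_N = w with MP_N = 3·N^(-1/2), the labor demand is N(w) = (24/w)^(2).
At w = 8: N = 9. At w = 6: N = 16.
ΔN = 16 − 9 = 7.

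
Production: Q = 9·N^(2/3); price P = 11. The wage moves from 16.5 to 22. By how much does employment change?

ΔN = -37

From P·MP_N = w with MP_N = 6·N^(-1/3), the labor demand is N(w) = (66/w)^(3).
At w = 16.5: N = 64. At w = 22: N = 27.
ΔN = 27 − 64 = -37.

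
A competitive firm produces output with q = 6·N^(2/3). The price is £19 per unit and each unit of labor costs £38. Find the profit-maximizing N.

N* = 8

MP_N = (2/3)·6·N^(-1/3) = 4·N^(-1/3).
Profit maximization for a price taker requires P·MP_N = w: 19·4·N^(-1/3) = 38.
So N^(-1/3) = 0.5, which gives N = 8.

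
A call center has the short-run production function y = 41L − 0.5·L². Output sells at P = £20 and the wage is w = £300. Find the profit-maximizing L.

The marginal product of L is MP_L = 41 − L.
A price-taking firm hires until the value of the marginal product equals the wage: P·MP_L = w, so 20·(41 − L) = 300.
Then 41 − L = 15, giving L = 26.

L* = 26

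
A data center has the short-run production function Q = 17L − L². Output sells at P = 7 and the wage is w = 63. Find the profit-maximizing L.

L* = 4

The marginal product of L is MP_L = 17 − 2L.
A price-taking firm hires until the value of the marginal product equals the wage: P·MP_L = w, so 7·(17 − 2L) = 63.
Then 17 − 2L = 9, giving L = 4.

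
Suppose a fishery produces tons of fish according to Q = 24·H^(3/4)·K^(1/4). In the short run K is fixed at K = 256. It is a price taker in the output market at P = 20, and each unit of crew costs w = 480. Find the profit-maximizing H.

H* = 81

With K = 256, MP_H = (3/4)·24·H^(-1/4)·256^(1/4) = 72·H^(-1/4).
Profit maximization for a price taker requires P·MP_H = w: 20·72·H^(-1/4) = 480.
So H^(-1/4) = 1/3, which gives H = 81.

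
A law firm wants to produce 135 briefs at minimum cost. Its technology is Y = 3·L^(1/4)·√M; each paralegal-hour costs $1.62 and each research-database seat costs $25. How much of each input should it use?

Cost minimization requires the marginal rate of technical substitution to equal the input-price ratio: MP_L/MP_M = w/r.
Here MP_L/MP_M = (1/4)·(M/L)/(1/2) = 0.5·(M/L). Setting this equal to 1.62/25 = 0.0648 gives M = 0.1296L.
Substituting into Y = 135: 3·L^(1/4)·(0.1296L)^(1/2) = 135.
Solving, L = 625 and M = 81.

L* = 625, M* = 81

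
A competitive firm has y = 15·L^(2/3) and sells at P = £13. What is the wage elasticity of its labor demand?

ε = -3

MP_L = (2/3)·15·L^(-1/3), so P·MP_L = w gives 130·L^(-1/3) = w.
Solving, L(w) = (130/w)^(3). This is a constant-elasticity form: L ∝ w^(−3), so ε = −3.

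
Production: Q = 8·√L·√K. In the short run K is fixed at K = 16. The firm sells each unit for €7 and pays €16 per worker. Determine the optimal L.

L* = 49

With K = 16, MP_L = (1/2)·8·L^(-1/2)·16^(1/2) = 16·L^(-1/2).
Profit maximization for a price taker requires P·MP_L = w: 7·16·L^(-1/2) = 16.
So L^(-1/2) = 1/7, which gives L = 49.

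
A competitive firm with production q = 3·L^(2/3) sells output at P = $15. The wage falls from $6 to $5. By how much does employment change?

From P·MP_L = w with MP_L = 2·L^(-1/3), the labor demand is L(w) = (30/w)^(3).
At w = 6: L = 125. At w = 5: L = 216.
ΔL = 216 − 125 = 91.

ΔL = 91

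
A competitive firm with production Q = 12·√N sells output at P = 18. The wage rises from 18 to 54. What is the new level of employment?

N* = 4

From P·MP_N = w with MP_N = 6·N^(-1/2), the labor demand is N(w) = (108/w)^(2).
At w = 18: N = 36. At w = 54: N = 4.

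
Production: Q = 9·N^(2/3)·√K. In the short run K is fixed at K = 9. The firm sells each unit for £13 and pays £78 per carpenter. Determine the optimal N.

With K = 9, MP_N = (2/3)·9·N^(-1/3)·9^(1/2) = 18·N^(-1/3).
Profit maximization for a price taker requires P·MP_N = w: 13·18·N^(-1/3) = 78.
So N^(-1/3) = 1/3, which gives N = 27.

N* = 27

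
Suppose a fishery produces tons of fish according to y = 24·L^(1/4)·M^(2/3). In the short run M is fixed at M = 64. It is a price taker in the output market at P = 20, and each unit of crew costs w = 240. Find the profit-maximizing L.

L* = 16

With M = 64, MP_L = (1/4)·24·L^(-3/4)·64^(2/3) = 96·L^(-3/4).
Profit maximization for a price taker requires P·MP_L = w: 20·96·L^(-3/4) = 240.
So L^(-3/4) = 0.125, which gives L = 16.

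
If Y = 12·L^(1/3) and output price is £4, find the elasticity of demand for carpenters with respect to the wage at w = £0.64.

ε = -1.5

MP_L = (1/3)·12·L^(-2/3), so P·MP_L = w gives 16·L^(-2/3) = w.
Solving, L(w) = (16/w)^(3/2). This is a constant-elasticity form: L ∝ w^(−3/2), so ε = −3/2.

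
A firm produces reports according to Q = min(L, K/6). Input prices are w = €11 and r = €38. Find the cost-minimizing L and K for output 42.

L* = 42, K* = 252

With a fixed-proportions technology, the cost-minimizing bundle uses no slack in either input: L = K/6 = Q.
So L = 42 and K = 6·42 = 252.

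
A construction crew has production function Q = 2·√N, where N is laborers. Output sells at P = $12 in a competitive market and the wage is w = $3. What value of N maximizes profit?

MP_N = (1/2)·2·N^(-1/2) = N^(-1/2).
Profit maximization for a price taker requires P·MP_N = w: 12·N^(-1/2) = 3.
So N^(-1/2) = 0.25, which gives N = 16.

N* = 16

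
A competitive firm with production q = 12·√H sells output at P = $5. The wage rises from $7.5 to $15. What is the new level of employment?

H* = 4

From P·MP_H = w with MP_H = 6·H^(-1/2), the labor demand is H(w) = (30/w)^(2).
At w = 7.5: H = 16. At w = 15: H = 4.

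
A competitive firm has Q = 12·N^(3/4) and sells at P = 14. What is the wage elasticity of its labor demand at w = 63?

ε = -4

MP_N = (3/4)·12·N^(-1/4), so P·MP_N = w gives 126·N^(-1/4) = w.
Solving, N(w) = (126/w)^(4). This is a constant-elasticity form: N ∝ w^(−4), so ε = −4.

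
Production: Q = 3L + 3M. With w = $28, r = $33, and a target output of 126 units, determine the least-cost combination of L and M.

L* = 42, M* = 0

The inputs are perfect substitutes, so the firm uses whichever has the lower cost per unit of output.
Cost per unit of output via L is w/3 = 28/3; via M it is r/3 = 11. L is cheaper.
Producing Q = 126 with L alone: L = 42, M = 0.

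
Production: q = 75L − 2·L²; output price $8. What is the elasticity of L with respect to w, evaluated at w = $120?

ε = -0.25

From P·MP_L = w with MP_L = 75 − 4L, labor demand is L(w) = (75 − w/8)/4.
dL/dw = −1/(32) = -0.03125.
At w = 120, L = 15, so ε = (dL/dw)·(w/L) = (-0.03125)·(120/15) = -0.25.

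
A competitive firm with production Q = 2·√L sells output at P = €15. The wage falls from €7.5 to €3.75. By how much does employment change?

From P·MP_L = w with MP_L = L^(-1/2), the labor demand is L(w) = (15/w)^(2).
At w = 7.5: L = 4. At w = 3.75: L = 16.
ΔL = 16 − 4 = 12.

ΔL = 12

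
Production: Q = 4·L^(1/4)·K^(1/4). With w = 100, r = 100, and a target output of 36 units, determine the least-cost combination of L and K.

L* = 81, K* = 81

Cost minimization requires the marginal rate of technical substitution to equal the input-price ratio: MP_L/MP_K = w/r.
Here MP_L/MP_K = (1/4)·(K/L)/(1/4) = (K/L). Setting this equal to 100/100 = 1 gives K = L.
Substituting into Q = 36: 4·L^(1/4)·(L)^(1/4) = 36.
Solving, L = 81 and K = 81.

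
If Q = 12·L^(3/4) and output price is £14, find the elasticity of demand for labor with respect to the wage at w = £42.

MP_L = (3/4)·12·L^(-1/4), so P·MP_L = w gives 126·L^(-1/4) = w.
Solving, L(w) = (126/w)^(4). This is a constant-elasticity form: L ∝ w^(−4), so ε = −4.

ε = -4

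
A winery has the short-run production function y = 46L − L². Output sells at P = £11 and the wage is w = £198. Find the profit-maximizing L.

L* = 14

The marginal product of L is MP_L = 46 − 2L.
A price-taking firm hires until the value of the marginal product equals the wage: P·MP_L = w, so 11·(46 − 2L) = 198.
Then 46 − 2L = 18, giving L = 14.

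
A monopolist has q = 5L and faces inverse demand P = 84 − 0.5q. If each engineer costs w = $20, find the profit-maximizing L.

L* = 16

Marginal revenue from the inverse demand is MR = 84 − q.
The marginal product is MP_L = 5.
A monopolist hires until marginal revenue product equals the wage: MR·MP_L = w.
(84 − 5L)·5 = 20, so L = 16.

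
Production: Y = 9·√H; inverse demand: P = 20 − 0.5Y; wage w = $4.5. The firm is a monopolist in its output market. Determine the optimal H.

H* = 4

Marginal revenue from the inverse demand is MR = 20 − Y.
The marginal product is MP_H = 4.5·H^(-1/2).
A monopolist hires until marginal revenue product equals the wage: MR·MP_H = w.
At H, Y = 9·√H. Substituting and solving: (20 − 9·√H)·4.5·H^(-1/2) = 4.5 gives H = 4.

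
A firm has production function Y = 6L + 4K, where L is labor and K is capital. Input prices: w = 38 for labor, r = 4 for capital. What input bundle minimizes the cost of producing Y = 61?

The inputs are perfect substitutes, so the firm uses whichever has the lower cost per unit of output.
Cost per unit of output via L is w/6 = 19/3; via K it is r/4 = 1. K is cheaper.
Producing Y = 61 with K alone: L = 0, K = 15.25.

L* = 0, K* = 15.25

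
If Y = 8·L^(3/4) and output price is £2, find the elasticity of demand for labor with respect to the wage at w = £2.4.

ε = -4

MP_L = (3/4)·8·L^(-1/4), so P·MP_L = w gives 12·L^(-1/4) = w.
Solving, L(w) = (12/w)^(4). This is a constant-elasticity form: L ∝ w^(−4), so ε = −4.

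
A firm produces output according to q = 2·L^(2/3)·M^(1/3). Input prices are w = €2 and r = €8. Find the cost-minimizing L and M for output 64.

L* = 64, M* = 8

Cost minimization requires the marginal rate of technical substitution to equal the input-price ratio: MP_L/MP_M = w/r.
Here MP_L/MP_M = (2/3)·(M/L)/(1/3) = 2·(M/L). Setting this equal to 2/8 = 0.25 gives M = 0.125L.
Substituting into q = 64: 2·L^(2/3)·(0.125L)^(1/3) = 64.
Solving, L = 64 and M = 8.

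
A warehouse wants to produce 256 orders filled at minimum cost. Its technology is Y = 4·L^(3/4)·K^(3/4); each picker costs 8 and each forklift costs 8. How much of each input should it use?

Cost minimization requires the marginal rate of technical substitution to equal the input-price ratio: MP_L/MP_K = w/r.
Here MP_L/MP_K = (3/4)·(K/L)/(3/4) = (K/L). Setting this equal to 8/8 = 1 gives K = L.
Substituting into Y = 256: 4·L^(3/4)·(L)^(3/4) = 256.
Solving, L = 16 and K = 16.

L* = 16, K* = 16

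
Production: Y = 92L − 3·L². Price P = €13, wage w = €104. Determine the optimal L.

The marginal product of L is MP_L = 92 − 6L.
A price-taking firm hires until the value of the marginal product equals the wage: P·MP_L = w, so 13·(92 − 6L) = 104.
Then 92 − 6L = 8, giving L = 14.

L* = 14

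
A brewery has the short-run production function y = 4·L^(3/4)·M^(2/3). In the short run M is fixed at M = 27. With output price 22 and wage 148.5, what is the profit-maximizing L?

L* = 256

With M = 27, MP_L = (3/4)·4·L^(-1/4)·27^(2/3) = 27·L^(-1/4).
Profit maximization for a price taker requires P·MP_L = w: 22·27·L^(-1/4) = 148.5.
So L^(-1/4) = 0.25, which gives L = 256.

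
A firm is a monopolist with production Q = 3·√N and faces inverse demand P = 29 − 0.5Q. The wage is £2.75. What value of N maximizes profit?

Marginal revenue from the inverse demand is MR = 29 − Q.
The marginal product is MP_N = 1.5·N^(-1/2).
A monopolist hires until marginal revenue product equals the wage: MR·MP_N = w.
At N, Q = 3·√N. Substituting and solving: (29 − 3·√N)·1.5·N^(-1/2) = 2.75 gives N = 36.

N* = 36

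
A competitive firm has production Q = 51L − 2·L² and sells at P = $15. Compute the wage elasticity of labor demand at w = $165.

From P·MP_L = w with MP_L = 51 − 4L, labor demand is L(w) = (51 − w/15)/4.
dL/dw = −1/(60) = -1/60.
At w = 165, L = 10, so ε = (dL/dw)·(w/L) = (-1/60)·(165/10) = -0.275.

ε = -0.275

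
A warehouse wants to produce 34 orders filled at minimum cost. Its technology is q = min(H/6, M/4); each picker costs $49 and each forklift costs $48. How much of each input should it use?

With a fixed-proportions technology, the cost-minimizing bundle uses no slack in either input: H/6 = M/4 = q.
So H = 6·34 = 204 and M = 4·34 = 136.

H* = 204, M* = 136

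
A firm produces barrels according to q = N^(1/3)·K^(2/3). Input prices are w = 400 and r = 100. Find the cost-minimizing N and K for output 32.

N* = 8, K* = 64

Cost minimization requires the marginal rate of technical substitution to equal the input-price ratio: MP_N/MP_K = w/r.
Here MP_N/MP_K = (1/3)·(K/N)/(2/3) = 0.5·(K/N). Setting this equal to 400/100 = 4 gives K = 8N.
Substituting into q = 32: N^(1/3)·(8N)^(2/3) = 32.
Solving, N = 8 and K = 64.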